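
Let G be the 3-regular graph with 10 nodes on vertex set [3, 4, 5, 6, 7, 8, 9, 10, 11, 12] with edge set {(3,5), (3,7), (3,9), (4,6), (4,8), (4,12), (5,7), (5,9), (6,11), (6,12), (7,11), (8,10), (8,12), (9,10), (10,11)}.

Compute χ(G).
Clique number ω(G) = 3 (lower bound: χ ≥ ω).
The clique on [3, 5, 9] has size 3, forcing χ ≥ 3, and the coloring below uses 3 colors, so χ(G) = 3.
A valid 3-coloring: color 1: [6, 7, 8, 9]; color 2: [3, 4, 11]; color 3: [5, 10, 12].

χ(G) = 3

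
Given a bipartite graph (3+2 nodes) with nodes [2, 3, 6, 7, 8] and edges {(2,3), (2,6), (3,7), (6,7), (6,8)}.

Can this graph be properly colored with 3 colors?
A valid 3-coloring: color 1: [3, 6]; color 2: [2, 7, 8].
(χ(G) = 2 ≤ 3.)

Yes, G is 3-colorable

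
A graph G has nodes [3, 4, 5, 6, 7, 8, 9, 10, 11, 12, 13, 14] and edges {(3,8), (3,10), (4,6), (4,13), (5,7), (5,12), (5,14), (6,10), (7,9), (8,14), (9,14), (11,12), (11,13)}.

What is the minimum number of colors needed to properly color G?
χ(G) = 2

Clique number ω(G) = 2 (lower bound: χ ≥ ω).
The graph is bipartite (no odd cycle), so 2 colors suffice: χ(G) = 2.
A valid 2-coloring: color 1: [4, 5, 8, 9, 10, 11]; color 2: [3, 6, 7, 12, 13, 14].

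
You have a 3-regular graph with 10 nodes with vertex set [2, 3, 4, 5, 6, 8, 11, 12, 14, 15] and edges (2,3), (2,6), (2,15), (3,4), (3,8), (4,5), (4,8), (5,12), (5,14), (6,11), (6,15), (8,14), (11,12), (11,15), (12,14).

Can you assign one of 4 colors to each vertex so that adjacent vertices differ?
A valid 4-coloring: color 1: [2, 4, 11, 14]; color 2: [3, 12, 15]; color 3: [5, 6, 8].
(χ(G) = 3 ≤ 4.)

Yes, G is 4-colorable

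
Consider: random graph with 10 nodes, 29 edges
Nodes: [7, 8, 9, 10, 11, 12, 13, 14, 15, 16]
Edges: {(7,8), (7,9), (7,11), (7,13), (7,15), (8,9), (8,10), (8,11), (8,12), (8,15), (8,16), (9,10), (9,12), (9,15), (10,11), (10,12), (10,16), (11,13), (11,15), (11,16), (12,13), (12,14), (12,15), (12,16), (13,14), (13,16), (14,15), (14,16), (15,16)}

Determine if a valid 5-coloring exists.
Yes, G is 5-colorable

A valid 5-coloring: color 1: [10, 13, 15]; color 2: [8, 14]; color 3: [11, 12]; color 4: [7, 16]; color 5: [9].
(χ(G) = 5 ≤ 5.)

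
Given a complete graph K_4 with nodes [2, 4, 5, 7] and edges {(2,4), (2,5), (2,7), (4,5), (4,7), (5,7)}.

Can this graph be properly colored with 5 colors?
A valid 5-coloring: color 1: [5]; color 2: [4]; color 3: [2]; color 4: [7].
(χ(G) = 4 ≤ 5.)

Yes, G is 5-colorable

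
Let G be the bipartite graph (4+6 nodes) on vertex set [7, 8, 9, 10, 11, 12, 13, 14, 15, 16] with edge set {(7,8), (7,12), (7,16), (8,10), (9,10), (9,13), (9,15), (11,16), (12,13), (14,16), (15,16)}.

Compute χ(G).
χ(G) = 2

Clique number ω(G) = 2 (lower bound: χ ≥ ω).
The graph is bipartite (no odd cycle), so 2 colors suffice: χ(G) = 2.
A valid 2-coloring: color 1: [8, 9, 12, 16]; color 2: [7, 10, 11, 13, 14, 15].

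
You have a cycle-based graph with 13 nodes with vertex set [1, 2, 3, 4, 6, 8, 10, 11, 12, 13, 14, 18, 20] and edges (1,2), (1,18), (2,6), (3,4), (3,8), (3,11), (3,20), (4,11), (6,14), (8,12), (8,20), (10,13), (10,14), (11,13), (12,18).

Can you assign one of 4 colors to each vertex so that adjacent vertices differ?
Yes, G is 4-colorable

A valid 4-coloring: color 1: [2, 3, 13, 14, 18]; color 2: [1, 6, 8, 10, 11]; color 3: [4, 12, 20].
(χ(G) = 3 ≤ 4.)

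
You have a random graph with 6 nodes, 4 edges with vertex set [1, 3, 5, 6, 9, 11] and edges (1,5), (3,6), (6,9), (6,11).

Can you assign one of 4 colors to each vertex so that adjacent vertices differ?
Yes, G is 4-colorable

A valid 4-coloring: color 1: [1, 6]; color 2: [3, 5, 9, 11].
(χ(G) = 2 ≤ 4.)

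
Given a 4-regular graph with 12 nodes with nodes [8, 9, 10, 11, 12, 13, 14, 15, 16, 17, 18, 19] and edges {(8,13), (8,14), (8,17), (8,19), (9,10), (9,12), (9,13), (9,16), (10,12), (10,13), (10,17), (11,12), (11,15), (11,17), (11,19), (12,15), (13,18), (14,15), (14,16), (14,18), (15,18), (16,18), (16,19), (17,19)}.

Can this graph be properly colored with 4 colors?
Yes, G is 4-colorable

A valid 4-coloring: color 1: [10, 15, 19]; color 2: [8, 9, 11, 18]; color 3: [12, 13, 16, 17]; color 4: [14].
(χ(G) = 4 ≤ 4.)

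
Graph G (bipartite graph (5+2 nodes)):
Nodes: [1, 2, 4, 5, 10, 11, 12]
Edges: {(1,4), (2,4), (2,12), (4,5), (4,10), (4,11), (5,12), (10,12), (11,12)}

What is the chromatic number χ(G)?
Clique number ω(G) = 2 (lower bound: χ ≥ ω).
The graph is bipartite (no odd cycle), so 2 colors suffice: χ(G) = 2.
A valid 2-coloring: color 1: [4, 12]; color 2: [1, 2, 5, 10, 11].

χ(G) = 2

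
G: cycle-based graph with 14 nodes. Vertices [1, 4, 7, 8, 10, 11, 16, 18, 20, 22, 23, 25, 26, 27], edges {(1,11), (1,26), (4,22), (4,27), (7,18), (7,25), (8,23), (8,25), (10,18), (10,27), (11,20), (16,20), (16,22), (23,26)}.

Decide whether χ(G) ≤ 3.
A valid 3-coloring: color 1: [1, 18, 20, 22, 23, 25, 27]; color 2: [4, 7, 8, 10, 11, 16, 26].
(χ(G) = 2 ≤ 3.)

Yes, G is 3-colorable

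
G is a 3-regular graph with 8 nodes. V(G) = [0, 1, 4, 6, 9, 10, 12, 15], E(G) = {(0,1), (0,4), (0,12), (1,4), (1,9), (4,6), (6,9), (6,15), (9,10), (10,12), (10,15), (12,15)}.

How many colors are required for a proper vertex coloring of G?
Clique number ω(G) = 3 (lower bound: χ ≥ ω).
The clique on [0, 1, 4] has size 3, forcing χ ≥ 3, and the coloring below uses 3 colors, so χ(G) = 3.
A valid 3-coloring: color 1: [0, 9, 15]; color 2: [1, 6, 12]; color 3: [4, 10].

χ(G) = 3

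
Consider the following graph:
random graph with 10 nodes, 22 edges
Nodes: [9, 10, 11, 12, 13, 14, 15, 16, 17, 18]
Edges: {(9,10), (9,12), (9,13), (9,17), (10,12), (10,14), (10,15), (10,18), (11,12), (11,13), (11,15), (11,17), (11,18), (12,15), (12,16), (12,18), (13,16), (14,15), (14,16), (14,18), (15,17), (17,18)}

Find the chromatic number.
χ(G) = 3

Clique number ω(G) = 3 (lower bound: χ ≥ ω).
The clique on [11, 17, 18] has size 3, forcing χ ≥ 3, and the coloring below uses 3 colors, so χ(G) = 3.
A valid 3-coloring: color 1: [12, 13, 14, 17]; color 2: [9, 15, 16, 18]; color 3: [10, 11].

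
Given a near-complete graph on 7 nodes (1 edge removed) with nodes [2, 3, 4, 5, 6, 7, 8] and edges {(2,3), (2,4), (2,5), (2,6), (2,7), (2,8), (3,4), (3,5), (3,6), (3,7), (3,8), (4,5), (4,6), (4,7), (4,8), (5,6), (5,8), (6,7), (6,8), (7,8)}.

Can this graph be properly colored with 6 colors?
A valid 6-coloring: color 1: [8]; color 2: [6]; color 3: [2]; color 4: [4]; color 5: [3]; color 6: [5, 7].
(χ(G) = 6 ≤ 6.)

Yes, G is 6-colorable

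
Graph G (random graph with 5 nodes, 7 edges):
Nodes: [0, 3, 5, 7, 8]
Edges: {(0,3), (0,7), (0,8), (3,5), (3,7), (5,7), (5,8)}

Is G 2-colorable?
The clique on vertices [0, 3, 7] has size 3 > 2, so it alone needs 3 colors.

No, G is not 2-colorable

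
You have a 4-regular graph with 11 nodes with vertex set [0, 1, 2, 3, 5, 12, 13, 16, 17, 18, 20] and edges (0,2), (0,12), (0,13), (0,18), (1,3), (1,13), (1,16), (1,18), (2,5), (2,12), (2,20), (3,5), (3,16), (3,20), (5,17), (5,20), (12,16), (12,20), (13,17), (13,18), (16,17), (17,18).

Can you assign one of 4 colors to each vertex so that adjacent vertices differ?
A valid 4-coloring: color 1: [2, 3, 17]; color 2: [5, 12, 13]; color 3: [0, 1, 20]; color 4: [16, 18].
(χ(G) = 4 ≤ 4.)

Yes, G is 4-colorable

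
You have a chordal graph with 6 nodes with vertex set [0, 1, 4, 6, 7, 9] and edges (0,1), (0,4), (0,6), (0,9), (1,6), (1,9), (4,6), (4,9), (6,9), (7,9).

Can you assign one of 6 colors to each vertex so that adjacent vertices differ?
A valid 6-coloring: color 1: [9]; color 2: [0, 7]; color 3: [6]; color 4: [1, 4].
(χ(G) = 4 ≤ 6.)

Yes, G is 6-colorable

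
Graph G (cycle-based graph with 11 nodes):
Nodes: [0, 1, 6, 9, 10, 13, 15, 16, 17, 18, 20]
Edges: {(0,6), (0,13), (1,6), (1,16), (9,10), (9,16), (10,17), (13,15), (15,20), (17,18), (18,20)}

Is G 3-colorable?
A valid 3-coloring: color 1: [0, 1, 9, 15, 17]; color 2: [6, 10, 13, 16, 20]; color 3: [18].
(χ(G) = 3 ≤ 3.)

Yes, G is 3-colorable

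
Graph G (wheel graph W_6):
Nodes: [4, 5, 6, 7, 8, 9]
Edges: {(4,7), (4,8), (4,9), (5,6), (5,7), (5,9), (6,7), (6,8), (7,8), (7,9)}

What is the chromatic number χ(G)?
Clique number ω(G) = 3 (lower bound: χ ≥ ω).
Odd cycle [8, 6, 5, 9, 4] needs 3 colors (χ ≥ 3).
Vertex 7 is adjacent to every vertex of [4, 5, 6, 8, 9], which already need 3 colors among themselves, so 7 needs a new color (χ ≥ 4).
The coloring below uses 4 colors, so χ(G) = 4.
A valid 4-coloring: color 1: [7]; color 2: [8, 9]; color 3: [4, 6]; color 4: [5].

χ(G) = 4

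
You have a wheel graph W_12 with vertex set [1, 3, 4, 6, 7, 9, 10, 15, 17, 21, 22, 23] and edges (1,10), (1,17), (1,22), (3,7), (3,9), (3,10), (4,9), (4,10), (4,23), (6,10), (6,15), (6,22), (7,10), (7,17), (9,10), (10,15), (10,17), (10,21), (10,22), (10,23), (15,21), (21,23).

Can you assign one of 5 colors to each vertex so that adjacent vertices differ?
A valid 5-coloring: color 1: [10]; color 2: [1, 4, 6, 7, 21]; color 3: [9, 15, 17, 22, 23]; color 4: [3].
(χ(G) = 4 ≤ 5.)

Yes, G is 5-colorable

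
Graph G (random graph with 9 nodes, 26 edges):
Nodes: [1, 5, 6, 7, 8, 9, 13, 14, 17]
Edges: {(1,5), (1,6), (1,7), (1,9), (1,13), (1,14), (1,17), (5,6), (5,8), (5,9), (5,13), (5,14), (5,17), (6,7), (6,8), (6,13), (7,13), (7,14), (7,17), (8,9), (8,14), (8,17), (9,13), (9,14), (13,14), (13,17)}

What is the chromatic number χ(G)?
χ(G) = 5

Clique number ω(G) = 5 (lower bound: χ ≥ ω).
The clique on [1, 5, 9, 13, 14] has size 5, forcing χ ≥ 5, and the coloring below uses 5 colors, so χ(G) = 5.
A valid 5-coloring: color 1: [8, 13]; color 2: [5, 7]; color 3: [1]; color 4: [6, 14, 17]; color 5: [9].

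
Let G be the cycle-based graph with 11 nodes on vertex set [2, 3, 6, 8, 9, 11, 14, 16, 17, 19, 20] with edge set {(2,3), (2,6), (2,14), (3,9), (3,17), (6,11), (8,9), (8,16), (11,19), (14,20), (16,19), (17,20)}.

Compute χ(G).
χ(G) = 3

Clique number ω(G) = 2 (lower bound: χ ≥ ω).
Odd cycle [14, 2, 3, 17, 20] needs 3 colors (χ ≥ 3).
The coloring below uses 3 colors, so χ(G) = 3.
A valid 3-coloring: color 1: [2, 9, 11, 16, 17]; color 2: [3, 6, 8, 19, 20]; color 3: [14].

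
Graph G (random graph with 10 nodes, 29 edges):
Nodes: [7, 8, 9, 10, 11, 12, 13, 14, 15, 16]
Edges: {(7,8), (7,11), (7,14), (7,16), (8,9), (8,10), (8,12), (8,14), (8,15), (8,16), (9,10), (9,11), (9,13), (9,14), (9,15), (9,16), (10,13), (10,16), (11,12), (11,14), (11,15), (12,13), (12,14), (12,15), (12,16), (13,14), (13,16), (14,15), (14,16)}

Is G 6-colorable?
Yes, G is 6-colorable

A valid 6-coloring: color 1: [10, 14]; color 2: [7, 9, 12]; color 3: [15, 16]; color 4: [8, 11, 13].
(χ(G) = 4 ≤ 6.)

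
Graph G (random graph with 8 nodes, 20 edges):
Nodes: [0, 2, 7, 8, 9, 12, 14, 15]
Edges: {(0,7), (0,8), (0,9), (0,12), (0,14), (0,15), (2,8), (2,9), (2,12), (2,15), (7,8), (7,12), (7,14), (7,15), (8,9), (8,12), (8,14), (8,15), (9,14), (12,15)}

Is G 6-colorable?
Yes, G is 6-colorable

A valid 6-coloring: color 1: [8]; color 2: [0, 2]; color 3: [7, 9]; color 4: [12, 14]; color 5: [15].
(χ(G) = 5 ≤ 6.)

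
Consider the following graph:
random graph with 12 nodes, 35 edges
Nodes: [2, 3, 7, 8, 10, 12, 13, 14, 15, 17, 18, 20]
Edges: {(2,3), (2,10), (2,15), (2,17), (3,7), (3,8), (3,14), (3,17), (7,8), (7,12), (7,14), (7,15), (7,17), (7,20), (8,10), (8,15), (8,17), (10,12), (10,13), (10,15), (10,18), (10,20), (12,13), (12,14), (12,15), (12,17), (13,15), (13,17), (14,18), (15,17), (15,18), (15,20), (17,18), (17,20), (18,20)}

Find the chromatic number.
Clique number ω(G) = 4 (lower bound: χ ≥ ω).
The clique on [3, 7, 8, 17] has size 4, forcing χ ≥ 4, and the coloring below uses 4 colors, so χ(G) = 4.
A valid 4-coloring: color 1: [10, 14, 17]; color 2: [3, 15]; color 3: [2, 7, 13, 18]; color 4: [8, 12, 20].

χ(G) = 4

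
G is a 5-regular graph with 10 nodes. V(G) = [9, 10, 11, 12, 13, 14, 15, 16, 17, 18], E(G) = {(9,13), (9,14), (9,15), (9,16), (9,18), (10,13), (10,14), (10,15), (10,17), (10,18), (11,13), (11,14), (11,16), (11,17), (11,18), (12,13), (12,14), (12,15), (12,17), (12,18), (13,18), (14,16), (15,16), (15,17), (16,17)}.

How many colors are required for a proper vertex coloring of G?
χ(G) = 4

Clique number ω(G) = 3 (lower bound: χ ≥ ω).
Odd cycle [14, 11, 17, 15, 9] needs 3 colors (χ ≥ 3).
Vertex 16 is adjacent to every vertex of [9, 11, 14, 15, 17], which already need 3 colors among themselves, so 16 needs a new color (χ ≥ 4).
The coloring below uses 4 colors, so χ(G) = 4.
A valid 4-coloring: color 1: [16, 18]; color 2: [11, 15]; color 3: [13, 14, 17]; color 4: [9, 10, 12].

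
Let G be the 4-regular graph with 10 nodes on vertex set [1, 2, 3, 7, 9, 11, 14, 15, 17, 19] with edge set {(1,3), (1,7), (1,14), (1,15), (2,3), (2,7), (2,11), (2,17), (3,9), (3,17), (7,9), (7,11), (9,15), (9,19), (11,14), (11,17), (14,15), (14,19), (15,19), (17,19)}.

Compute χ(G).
Clique number ω(G) = 3 (lower bound: χ ≥ ω).
Suppose a proper 3-coloring c exists. The clique [1, 14, 15] takes 3 distinct colors; by symmetry let c(1) = 1, c(14) = 2, c(15) = 3.
- Vertex 19: neighbors [14, 15] already have colors [2, 3] ⇒ c(19) = 1.
- Vertex 9: neighbors [19, 15] already have colors [1, 3] ⇒ c(9) = 2.
- Vertex 3: neighbors [1, 9] already have colors [1, 2] ⇒ c(3) = 3.
- Vertex 7: neighbors [1, 9] already have colors [1, 2] ⇒ c(7) = 3.
- Vertex 11: neighbors [14, 7] already have colors [2, 3] ⇒ c(11) = 1.
- Vertex 2: neighbors [11, 3] already have colors [1, 3] ⇒ c(2) = 2.
- Vertex 17: neighbors [11, 2, 3] already have colors [1, 2, 3] — all 3 colors blocked. Contradiction.
The forced assignments end in a contradiction, so G has no proper 3-coloring (χ ≥ 4).
The coloring below uses 4 colors, so χ(G) = 4.
A valid 4-coloring: color 1: [9, 14, 17]; color 2: [3, 7, 15]; color 3: [1, 11, 19]; color 4: [2].

χ(G) = 4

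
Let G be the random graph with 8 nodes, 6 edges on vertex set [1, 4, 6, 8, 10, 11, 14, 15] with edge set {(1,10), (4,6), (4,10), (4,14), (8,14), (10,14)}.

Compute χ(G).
χ(G) = 3

Clique number ω(G) = 3 (lower bound: χ ≥ ω).
The clique on [4, 10, 14] has size 3, forcing χ ≥ 3, and the coloring below uses 3 colors, so χ(G) = 3.
A valid 3-coloring: color 1: [1, 4, 8, 11, 15]; color 2: [6, 10]; color 3: [14].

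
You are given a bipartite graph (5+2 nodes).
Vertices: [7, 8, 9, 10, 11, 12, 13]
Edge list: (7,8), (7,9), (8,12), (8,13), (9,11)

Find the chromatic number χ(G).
Clique number ω(G) = 2 (lower bound: χ ≥ ω).
The graph is bipartite (no odd cycle), so 2 colors suffice: χ(G) = 2.
A valid 2-coloring: color 1: [8, 9, 10]; color 2: [7, 11, 12, 13].

χ(G) = 2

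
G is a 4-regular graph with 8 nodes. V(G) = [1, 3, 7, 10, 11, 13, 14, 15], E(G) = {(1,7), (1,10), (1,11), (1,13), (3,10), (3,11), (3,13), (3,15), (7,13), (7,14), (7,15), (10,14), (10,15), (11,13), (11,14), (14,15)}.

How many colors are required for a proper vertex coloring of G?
χ(G) = 3

Clique number ω(G) = 3 (lower bound: χ ≥ ω).
The clique on [1, 11, 13] has size 3, forcing χ ≥ 3, and the coloring below uses 3 colors, so χ(G) = 3.
A valid 3-coloring: color 1: [13, 15]; color 2: [1, 3, 14]; color 3: [7, 10, 11].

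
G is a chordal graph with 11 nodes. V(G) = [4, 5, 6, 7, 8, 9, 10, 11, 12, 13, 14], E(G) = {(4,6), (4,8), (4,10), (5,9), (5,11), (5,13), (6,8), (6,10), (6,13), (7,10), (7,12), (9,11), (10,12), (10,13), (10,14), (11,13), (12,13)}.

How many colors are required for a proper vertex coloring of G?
Clique number ω(G) = 3 (lower bound: χ ≥ ω).
The clique on [5, 9, 11] has size 3, forcing χ ≥ 3, and the coloring below uses 3 colors, so χ(G) = 3.
A valid 3-coloring: color 1: [8, 10, 11]; color 2: [4, 7, 9, 13, 14]; color 3: [5, 6, 12].

χ(G) = 3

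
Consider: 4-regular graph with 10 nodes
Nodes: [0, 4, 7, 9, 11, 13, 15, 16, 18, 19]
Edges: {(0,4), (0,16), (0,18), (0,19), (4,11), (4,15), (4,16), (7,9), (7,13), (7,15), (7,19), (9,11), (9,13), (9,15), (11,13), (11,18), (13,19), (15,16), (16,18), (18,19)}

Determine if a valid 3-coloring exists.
Suppose a proper 3-coloring c exists. The clique [0, 4, 16] takes 3 distinct colors; by symmetry let c(0) = 1, c(4) = 2, c(16) = 3.
- Vertex 15: neighbors [4, 16] already have colors [2, 3] ⇒ c(15) = 1.
- Vertex 18: neighbors [0, 16] already have colors [1, 3] ⇒ c(18) = 2.
- Vertex 19: neighbors [0, 18] already have colors [1, 2] ⇒ c(19) = 3.
- Vertex 7: neighbors [15, 19] already have colors [1, 3] ⇒ c(7) = 2.
- Vertex 9: neighbors [15, 7] already have colors [1, 2] ⇒ c(9) = 3.
- Vertex 11: neighbors [4, 9] already have colors [2, 3] ⇒ c(11) = 1.
- Vertex 13: neighbors [11, 7, 9] already have colors [1, 2, 3] — all 3 colors blocked. Contradiction.
The forced assignments end in a contradiction, so G has no proper 3-coloring (χ ≥ 4).

No, G is not 3-colorable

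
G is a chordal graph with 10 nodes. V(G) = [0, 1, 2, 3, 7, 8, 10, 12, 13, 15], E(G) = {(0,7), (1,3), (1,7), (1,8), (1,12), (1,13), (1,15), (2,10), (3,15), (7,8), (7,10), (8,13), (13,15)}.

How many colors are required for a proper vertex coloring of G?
Clique number ω(G) = 3 (lower bound: χ ≥ ω).
The clique on [1, 8, 13] has size 3, forcing χ ≥ 3, and the coloring below uses 3 colors, so χ(G) = 3.
A valid 3-coloring: color 1: [0, 1, 10]; color 2: [2, 3, 7, 12, 13]; color 3: [8, 15].

χ(G) = 3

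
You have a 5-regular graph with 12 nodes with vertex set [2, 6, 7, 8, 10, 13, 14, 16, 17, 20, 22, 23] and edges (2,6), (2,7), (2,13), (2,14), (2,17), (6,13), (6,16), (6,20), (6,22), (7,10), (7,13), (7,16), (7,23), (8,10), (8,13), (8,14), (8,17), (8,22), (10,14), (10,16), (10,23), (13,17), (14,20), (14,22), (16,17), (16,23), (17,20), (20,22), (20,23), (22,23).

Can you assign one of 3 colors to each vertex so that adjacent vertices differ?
No, G is not 3-colorable

The clique on vertices [7, 10, 16, 23] has size 4 > 3, so it alone needs 4 colors.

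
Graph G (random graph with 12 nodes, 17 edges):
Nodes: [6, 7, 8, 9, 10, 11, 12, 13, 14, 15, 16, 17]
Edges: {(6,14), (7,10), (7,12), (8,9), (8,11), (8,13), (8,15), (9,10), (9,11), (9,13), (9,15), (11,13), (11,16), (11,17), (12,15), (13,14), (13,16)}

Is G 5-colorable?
Yes, G is 5-colorable

A valid 5-coloring: color 1: [7, 9, 14, 16, 17]; color 2: [6, 10, 13, 15]; color 3: [11, 12]; color 4: [8].
(χ(G) = 4 ≤ 5.)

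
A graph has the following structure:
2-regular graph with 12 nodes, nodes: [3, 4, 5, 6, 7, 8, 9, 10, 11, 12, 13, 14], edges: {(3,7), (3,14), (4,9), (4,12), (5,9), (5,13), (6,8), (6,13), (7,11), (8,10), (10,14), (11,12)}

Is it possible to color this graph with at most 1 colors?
Edge (3,14) forces its endpoints to differ, so 1 color is not enough.

No, G is not 1-colorable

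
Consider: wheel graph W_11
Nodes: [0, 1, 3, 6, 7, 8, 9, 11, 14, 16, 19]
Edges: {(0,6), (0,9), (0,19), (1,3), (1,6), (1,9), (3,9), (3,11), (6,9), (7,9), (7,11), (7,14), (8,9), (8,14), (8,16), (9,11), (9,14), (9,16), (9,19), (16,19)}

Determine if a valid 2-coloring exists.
No, G is not 2-colorable

The clique on vertices [0, 9, 19] has size 3 > 2, so it alone needs 3 colors.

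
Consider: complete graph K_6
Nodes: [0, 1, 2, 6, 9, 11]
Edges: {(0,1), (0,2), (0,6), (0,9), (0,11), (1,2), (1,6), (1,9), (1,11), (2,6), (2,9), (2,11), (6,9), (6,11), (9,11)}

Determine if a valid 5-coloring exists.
The clique on vertices [0, 1, 2, 6, 9, 11] has size 6 > 5, so it alone needs 6 colors.

No, G is not 5-colorable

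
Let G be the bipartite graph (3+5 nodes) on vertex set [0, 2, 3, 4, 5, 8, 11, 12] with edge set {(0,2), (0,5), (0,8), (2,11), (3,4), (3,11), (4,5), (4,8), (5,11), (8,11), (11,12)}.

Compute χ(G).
χ(G) = 2

Clique number ω(G) = 2 (lower bound: χ ≥ ω).
The graph is bipartite (no odd cycle), so 2 colors suffice: χ(G) = 2.
A valid 2-coloring: color 1: [0, 4, 11]; color 2: [2, 3, 5, 8, 12].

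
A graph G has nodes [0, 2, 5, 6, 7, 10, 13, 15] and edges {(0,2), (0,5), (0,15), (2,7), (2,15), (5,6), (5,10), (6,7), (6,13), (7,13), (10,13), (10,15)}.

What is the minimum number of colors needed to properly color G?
Clique number ω(G) = 3 (lower bound: χ ≥ ω).
The clique on [0, 2, 15] has size 3, forcing χ ≥ 3, and the coloring below uses 3 colors, so χ(G) = 3.
A valid 3-coloring: color 1: [2, 5, 13]; color 2: [6, 15]; color 3: [0, 7, 10].

χ(G) = 3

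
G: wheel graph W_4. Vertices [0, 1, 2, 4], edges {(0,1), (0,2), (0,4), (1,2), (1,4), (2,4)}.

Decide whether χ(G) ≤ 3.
No, G is not 3-colorable

The clique on vertices [0, 1, 2, 4] has size 4 > 3, so it alone needs 4 colors.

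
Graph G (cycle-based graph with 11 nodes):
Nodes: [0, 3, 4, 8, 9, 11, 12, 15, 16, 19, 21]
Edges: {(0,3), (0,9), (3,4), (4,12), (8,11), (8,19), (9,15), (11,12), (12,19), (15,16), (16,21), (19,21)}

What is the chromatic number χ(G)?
Clique number ω(G) = 2 (lower bound: χ ≥ ω).
Odd cycle [4, 3, 0, 9, 15, 16, 21, 19, 8, 11, 12] needs 3 colors (χ ≥ 3).
The coloring below uses 3 colors, so χ(G) = 3.
A valid 3-coloring: color 1: [3, 8, 9, 12, 16]; color 2: [0, 4, 11, 15, 19]; color 3: [21].

χ(G) = 3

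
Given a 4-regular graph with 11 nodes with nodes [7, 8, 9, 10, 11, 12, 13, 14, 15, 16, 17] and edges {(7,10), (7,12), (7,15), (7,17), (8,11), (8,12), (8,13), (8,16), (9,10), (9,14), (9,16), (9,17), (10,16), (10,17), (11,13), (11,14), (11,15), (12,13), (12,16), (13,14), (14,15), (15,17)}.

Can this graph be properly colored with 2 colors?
The clique on vertices [7, 10, 17] has size 3 > 2, so it alone needs 3 colors.

No, G is not 2-colorable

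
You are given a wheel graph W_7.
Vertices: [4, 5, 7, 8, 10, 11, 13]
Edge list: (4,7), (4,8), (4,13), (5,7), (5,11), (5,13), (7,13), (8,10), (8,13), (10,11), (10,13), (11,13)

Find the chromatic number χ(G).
χ(G) = 3

Clique number ω(G) = 3 (lower bound: χ ≥ ω).
The clique on [8, 10, 13] has size 3, forcing χ ≥ 3, and the coloring below uses 3 colors, so χ(G) = 3.
A valid 3-coloring: color 1: [13]; color 2: [4, 5, 10]; color 3: [7, 8, 11].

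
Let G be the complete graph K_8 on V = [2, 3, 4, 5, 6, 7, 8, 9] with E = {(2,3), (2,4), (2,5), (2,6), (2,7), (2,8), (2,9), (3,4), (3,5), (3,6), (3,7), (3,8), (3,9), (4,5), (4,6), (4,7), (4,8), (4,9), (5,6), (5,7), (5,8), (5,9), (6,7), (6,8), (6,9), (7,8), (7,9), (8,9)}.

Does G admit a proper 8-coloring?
Yes, G is 8-colorable

A valid 8-coloring: color 1: [6]; color 2: [8]; color 3: [4]; color 4: [2]; color 5: [9]; color 6: [7]; color 7: [5]; color 8: [3].
(χ(G) = 8 ≤ 8.)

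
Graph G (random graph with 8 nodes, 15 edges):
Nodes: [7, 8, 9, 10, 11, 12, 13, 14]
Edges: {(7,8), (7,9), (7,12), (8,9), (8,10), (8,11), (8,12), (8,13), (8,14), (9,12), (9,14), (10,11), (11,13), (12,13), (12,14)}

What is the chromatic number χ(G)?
Clique number ω(G) = 4 (lower bound: χ ≥ ω).
The clique on [8, 9, 12, 14] has size 4, forcing χ ≥ 4, and the coloring below uses 4 colors, so χ(G) = 4.
A valid 4-coloring: color 1: [8]; color 2: [11, 12]; color 3: [9, 10, 13]; color 4: [7, 14].

χ(G) = 4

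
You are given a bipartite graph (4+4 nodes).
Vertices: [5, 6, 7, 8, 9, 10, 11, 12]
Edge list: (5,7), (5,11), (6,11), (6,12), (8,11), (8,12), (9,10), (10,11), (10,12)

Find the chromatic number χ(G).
χ(G) = 2

Clique number ω(G) = 2 (lower bound: χ ≥ ω).
The graph is bipartite (no odd cycle), so 2 colors suffice: χ(G) = 2.
A valid 2-coloring: color 1: [7, 9, 11, 12]; color 2: [5, 6, 8, 10].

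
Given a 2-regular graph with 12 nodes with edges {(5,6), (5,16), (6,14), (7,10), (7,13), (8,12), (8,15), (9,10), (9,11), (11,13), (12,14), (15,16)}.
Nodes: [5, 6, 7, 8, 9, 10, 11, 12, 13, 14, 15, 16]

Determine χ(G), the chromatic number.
Clique number ω(G) = 2 (lower bound: χ ≥ ω).
Odd cycle [6, 14, 12, 8, 15, 16, 5] needs 3 colors (χ ≥ 3).
The coloring below uses 3 colors, so χ(G) = 3.
A valid 3-coloring: color 1: [6, 7, 9, 12, 16]; color 2: [5, 10, 11, 14, 15]; color 3: [8, 13].

χ(G) = 3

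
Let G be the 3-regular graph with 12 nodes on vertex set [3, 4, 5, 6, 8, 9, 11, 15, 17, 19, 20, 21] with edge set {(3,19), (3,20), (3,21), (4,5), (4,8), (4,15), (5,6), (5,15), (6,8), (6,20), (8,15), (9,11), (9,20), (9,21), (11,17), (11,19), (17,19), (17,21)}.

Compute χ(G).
Clique number ω(G) = 3 (lower bound: χ ≥ ω).
The clique on [4, 8, 15] has size 3, forcing χ ≥ 3, and the coloring below uses 3 colors, so χ(G) = 3.
A valid 3-coloring: color 1: [3, 4, 6, 9, 17]; color 2: [5, 8, 19, 20, 21]; color 3: [11, 15].

χ(G) = 3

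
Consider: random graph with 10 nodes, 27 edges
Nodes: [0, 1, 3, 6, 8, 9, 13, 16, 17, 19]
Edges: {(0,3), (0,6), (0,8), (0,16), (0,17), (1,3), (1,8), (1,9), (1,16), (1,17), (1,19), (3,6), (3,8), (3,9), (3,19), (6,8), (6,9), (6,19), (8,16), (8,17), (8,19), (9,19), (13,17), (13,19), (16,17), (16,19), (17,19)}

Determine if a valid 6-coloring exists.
A valid 6-coloring: color 1: [0, 19]; color 2: [8, 9, 13]; color 3: [1, 6]; color 4: [3, 17]; color 5: [16].
(χ(G) = 5 ≤ 6.)

Yes, G is 6-colorable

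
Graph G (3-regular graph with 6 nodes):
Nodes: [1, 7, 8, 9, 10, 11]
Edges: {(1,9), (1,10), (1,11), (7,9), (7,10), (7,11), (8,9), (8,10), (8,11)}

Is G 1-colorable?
Edge (8,9) forces its endpoints to differ, so 1 color is not enough.

No, G is not 1-colorable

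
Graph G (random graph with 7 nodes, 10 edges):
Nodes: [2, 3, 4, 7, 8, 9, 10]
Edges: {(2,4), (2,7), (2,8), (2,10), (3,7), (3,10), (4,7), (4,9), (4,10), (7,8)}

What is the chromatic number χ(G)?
Clique number ω(G) = 3 (lower bound: χ ≥ ω).
The clique on [2, 7, 8] has size 3, forcing χ ≥ 3, and the coloring below uses 3 colors, so χ(G) = 3.
A valid 3-coloring: color 1: [7, 9, 10]; color 2: [2, 3]; color 3: [4, 8].

χ(G) = 3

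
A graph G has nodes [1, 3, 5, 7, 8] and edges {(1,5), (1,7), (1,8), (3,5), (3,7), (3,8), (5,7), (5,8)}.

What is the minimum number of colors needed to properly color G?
χ(G) = 3

Clique number ω(G) = 3 (lower bound: χ ≥ ω).
The clique on [1, 5, 8] has size 3, forcing χ ≥ 3, and the coloring below uses 3 colors, so χ(G) = 3.
A valid 3-coloring: color 1: [5]; color 2: [7, 8]; color 3: [1, 3].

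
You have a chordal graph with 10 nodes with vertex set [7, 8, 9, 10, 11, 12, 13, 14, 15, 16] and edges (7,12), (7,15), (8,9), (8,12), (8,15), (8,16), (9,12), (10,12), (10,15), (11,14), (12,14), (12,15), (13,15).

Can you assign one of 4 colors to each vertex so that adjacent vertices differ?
Yes, G is 4-colorable

A valid 4-coloring: color 1: [11, 12, 13, 16]; color 2: [9, 14, 15]; color 3: [7, 8, 10].
(χ(G) = 3 ≤ 4.)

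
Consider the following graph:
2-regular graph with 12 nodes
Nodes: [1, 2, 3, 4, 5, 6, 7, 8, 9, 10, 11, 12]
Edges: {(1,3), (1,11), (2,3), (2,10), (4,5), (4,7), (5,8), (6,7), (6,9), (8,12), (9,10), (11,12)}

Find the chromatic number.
Clique number ω(G) = 2 (lower bound: χ ≥ ω).
The graph is bipartite (no odd cycle), so 2 colors suffice: χ(G) = 2.
A valid 2-coloring: color 1: [3, 4, 6, 8, 10, 11]; color 2: [1, 2, 5, 7, 9, 12].

χ(G) = 2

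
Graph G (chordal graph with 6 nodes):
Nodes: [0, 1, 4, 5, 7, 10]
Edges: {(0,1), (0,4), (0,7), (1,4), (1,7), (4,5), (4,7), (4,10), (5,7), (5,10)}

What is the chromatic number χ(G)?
Clique number ω(G) = 4 (lower bound: χ ≥ ω).
The clique on [0, 1, 4, 7] has size 4, forcing χ ≥ 4, and the coloring below uses 4 colors, so χ(G) = 4.
A valid 4-coloring: color 1: [4]; color 2: [7, 10]; color 3: [0, 5]; color 4: [1].

χ(G) = 4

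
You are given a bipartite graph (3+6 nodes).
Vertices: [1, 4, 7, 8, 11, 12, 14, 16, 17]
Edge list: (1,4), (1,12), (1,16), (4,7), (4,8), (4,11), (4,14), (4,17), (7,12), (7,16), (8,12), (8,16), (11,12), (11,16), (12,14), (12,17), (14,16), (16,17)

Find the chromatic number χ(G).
χ(G) = 2

Clique number ω(G) = 2 (lower bound: χ ≥ ω).
The graph is bipartite (no odd cycle), so 2 colors suffice: χ(G) = 2.
A valid 2-coloring: color 1: [4, 12, 16]; color 2: [1, 7, 8, 11, 14, 17].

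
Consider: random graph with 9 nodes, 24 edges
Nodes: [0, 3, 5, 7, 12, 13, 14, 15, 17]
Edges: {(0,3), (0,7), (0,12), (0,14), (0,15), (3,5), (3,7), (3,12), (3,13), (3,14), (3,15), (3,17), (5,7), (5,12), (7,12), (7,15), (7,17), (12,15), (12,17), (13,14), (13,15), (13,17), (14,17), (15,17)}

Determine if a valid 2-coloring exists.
The clique on vertices [0, 3, 7, 12, 15] has size 5 > 2, so it alone needs 5 colors.

No, G is not 2-colorable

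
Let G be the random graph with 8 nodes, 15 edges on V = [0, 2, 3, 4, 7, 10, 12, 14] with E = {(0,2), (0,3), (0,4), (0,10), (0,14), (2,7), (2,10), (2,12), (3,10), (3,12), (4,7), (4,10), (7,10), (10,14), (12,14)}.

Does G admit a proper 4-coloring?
Yes, G is 4-colorable

A valid 4-coloring: color 1: [10, 12]; color 2: [0, 7]; color 3: [2, 3, 4, 14].
(χ(G) = 3 ≤ 4.)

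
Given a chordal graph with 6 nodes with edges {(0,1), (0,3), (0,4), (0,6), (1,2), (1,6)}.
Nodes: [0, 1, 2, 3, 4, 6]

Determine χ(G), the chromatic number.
Clique number ω(G) = 3 (lower bound: χ ≥ ω).
The clique on [0, 1, 6] has size 3, forcing χ ≥ 3, and the coloring below uses 3 colors, so χ(G) = 3.
A valid 3-coloring: color 1: [0, 2]; color 2: [1, 3, 4]; color 3: [6].

χ(G) = 3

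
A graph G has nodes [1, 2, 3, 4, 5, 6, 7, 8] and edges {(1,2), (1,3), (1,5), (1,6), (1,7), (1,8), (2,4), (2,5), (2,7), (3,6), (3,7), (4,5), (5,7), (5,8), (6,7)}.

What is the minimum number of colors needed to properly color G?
Clique number ω(G) = 4 (lower bound: χ ≥ ω).
The clique on [1, 2, 5, 7] has size 4, forcing χ ≥ 4, and the coloring below uses 4 colors, so χ(G) = 4.
A valid 4-coloring: color 1: [1, 4]; color 2: [7, 8]; color 3: [5, 6]; color 4: [2, 3].

χ(G) = 4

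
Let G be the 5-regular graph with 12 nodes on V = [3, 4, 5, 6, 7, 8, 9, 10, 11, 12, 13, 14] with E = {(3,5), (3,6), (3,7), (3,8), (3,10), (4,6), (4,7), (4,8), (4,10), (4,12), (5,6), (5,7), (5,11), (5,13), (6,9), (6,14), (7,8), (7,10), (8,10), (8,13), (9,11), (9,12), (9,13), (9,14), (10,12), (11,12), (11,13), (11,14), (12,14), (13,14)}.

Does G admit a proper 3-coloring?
No, G is not 3-colorable

The clique on vertices [3, 7, 8, 10] has size 4 > 3, so it alone needs 4 colors.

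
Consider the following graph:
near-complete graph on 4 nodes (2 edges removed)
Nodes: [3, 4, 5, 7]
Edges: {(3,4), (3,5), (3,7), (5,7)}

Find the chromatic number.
χ(G) = 3

Clique number ω(G) = 3 (lower bound: χ ≥ ω).
The clique on [3, 5, 7] has size 3, forcing χ ≥ 3, and the coloring below uses 3 colors, so χ(G) = 3.
A valid 3-coloring: color 1: [3]; color 2: [4, 7]; color 3: [5].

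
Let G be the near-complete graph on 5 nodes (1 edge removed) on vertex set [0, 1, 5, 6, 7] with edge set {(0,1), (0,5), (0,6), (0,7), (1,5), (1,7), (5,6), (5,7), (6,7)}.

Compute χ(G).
Clique number ω(G) = 4 (lower bound: χ ≥ ω).
The clique on [0, 1, 5, 7] has size 4, forcing χ ≥ 4, and the coloring below uses 4 colors, so χ(G) = 4.
A valid 4-coloring: color 1: [5]; color 2: [0]; color 3: [7]; color 4: [1, 6].

χ(G) = 4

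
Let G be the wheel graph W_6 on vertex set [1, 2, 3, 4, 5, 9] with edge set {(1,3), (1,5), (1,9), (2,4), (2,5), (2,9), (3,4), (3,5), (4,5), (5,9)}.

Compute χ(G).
Clique number ω(G) = 3 (lower bound: χ ≥ ω).
Odd cycle [4, 2, 9, 1, 3] needs 3 colors (χ ≥ 3).
Vertex 5 is adjacent to every vertex of [1, 2, 3, 4, 9], which already need 3 colors among themselves, so 5 needs a new color (χ ≥ 4).
The coloring below uses 4 colors, so χ(G) = 4.
A valid 4-coloring: color 1: [5]; color 2: [1, 4]; color 3: [2, 3]; color 4: [9].

χ(G) = 4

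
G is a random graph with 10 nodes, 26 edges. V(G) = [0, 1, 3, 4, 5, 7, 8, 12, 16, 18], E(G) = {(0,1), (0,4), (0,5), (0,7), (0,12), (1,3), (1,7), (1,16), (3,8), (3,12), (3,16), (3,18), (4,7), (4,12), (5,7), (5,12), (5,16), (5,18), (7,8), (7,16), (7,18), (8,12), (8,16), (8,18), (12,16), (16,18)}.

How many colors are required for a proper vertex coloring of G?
Clique number ω(G) = 4 (lower bound: χ ≥ ω).
The clique on [3, 8, 16, 18] has size 4, forcing χ ≥ 4, and the coloring below uses 4 colors, so χ(G) = 4.
A valid 4-coloring: color 1: [3, 7]; color 2: [0, 16]; color 3: [1, 4, 5, 8]; color 4: [12, 18].

χ(G) = 4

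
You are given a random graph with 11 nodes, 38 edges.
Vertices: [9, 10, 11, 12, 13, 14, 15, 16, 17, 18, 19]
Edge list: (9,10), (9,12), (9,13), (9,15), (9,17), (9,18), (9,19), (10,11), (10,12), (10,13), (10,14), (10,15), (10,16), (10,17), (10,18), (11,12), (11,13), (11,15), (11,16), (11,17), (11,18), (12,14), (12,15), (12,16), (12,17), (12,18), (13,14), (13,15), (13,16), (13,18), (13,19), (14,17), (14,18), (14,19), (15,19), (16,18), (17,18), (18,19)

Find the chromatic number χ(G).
Clique number ω(G) = 5 (lower bound: χ ≥ ω).
The clique on [10, 11, 12, 16, 18] has size 5, forcing χ ≥ 5, and the coloring below uses 5 colors, so χ(G) = 5.
A valid 5-coloring: color 1: [15, 18]; color 2: [10, 19]; color 3: [12, 13]; color 4: [9, 11, 14]; color 5: [16, 17].

χ(G) = 5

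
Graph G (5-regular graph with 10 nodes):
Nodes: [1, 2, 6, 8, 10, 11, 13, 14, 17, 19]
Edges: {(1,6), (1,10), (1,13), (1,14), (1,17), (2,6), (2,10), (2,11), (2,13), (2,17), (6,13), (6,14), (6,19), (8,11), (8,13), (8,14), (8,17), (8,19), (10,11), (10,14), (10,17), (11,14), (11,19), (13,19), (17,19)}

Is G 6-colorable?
A valid 6-coloring: color 1: [2, 14, 19]; color 2: [11, 13, 17]; color 3: [1, 8]; color 4: [6, 10].
(χ(G) = 4 ≤ 6.)

Yes, G is 6-colorable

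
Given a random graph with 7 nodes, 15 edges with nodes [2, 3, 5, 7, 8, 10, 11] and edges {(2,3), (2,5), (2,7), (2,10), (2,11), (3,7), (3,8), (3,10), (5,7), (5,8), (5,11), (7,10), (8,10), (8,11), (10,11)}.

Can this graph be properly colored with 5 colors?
A valid 5-coloring: color 1: [5, 10]; color 2: [2, 8]; color 3: [3, 11]; color 4: [7].
(χ(G) = 4 ≤ 5.)

Yes, G is 5-colorable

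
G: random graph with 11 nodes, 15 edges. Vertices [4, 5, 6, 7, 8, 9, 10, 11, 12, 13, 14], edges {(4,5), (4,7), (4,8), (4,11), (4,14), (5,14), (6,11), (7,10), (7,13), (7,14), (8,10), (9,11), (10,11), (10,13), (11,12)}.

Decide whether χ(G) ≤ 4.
A valid 4-coloring: color 1: [4, 6, 9, 10, 12]; color 2: [5, 7, 8, 11]; color 3: [13, 14].
(χ(G) = 3 ≤ 4.)

Yes, G is 4-colorable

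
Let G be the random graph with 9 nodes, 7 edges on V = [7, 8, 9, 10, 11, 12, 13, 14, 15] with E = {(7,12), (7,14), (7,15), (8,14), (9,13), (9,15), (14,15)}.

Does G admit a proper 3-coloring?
A valid 3-coloring: color 1: [7, 8, 9, 10, 11]; color 2: [12, 13, 15]; color 3: [14].
(χ(G) = 3 ≤ 3.)

Yes, G is 3-colorable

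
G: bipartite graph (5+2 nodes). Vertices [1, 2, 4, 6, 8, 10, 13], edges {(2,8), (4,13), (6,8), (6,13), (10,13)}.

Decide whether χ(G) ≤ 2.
Yes, G is 2-colorable

A valid 2-coloring: color 1: [1, 8, 13]; color 2: [2, 4, 6, 10].
(χ(G) = 2 ≤ 2.)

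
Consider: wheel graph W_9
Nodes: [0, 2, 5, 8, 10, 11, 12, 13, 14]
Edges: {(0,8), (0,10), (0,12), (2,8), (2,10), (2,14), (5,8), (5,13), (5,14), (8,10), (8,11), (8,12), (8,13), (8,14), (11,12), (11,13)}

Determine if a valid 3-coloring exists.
A valid 3-coloring: color 1: [8]; color 2: [10, 12, 13, 14]; color 3: [0, 2, 5, 11].
(χ(G) = 3 ≤ 3.)

Yes, G is 3-colorable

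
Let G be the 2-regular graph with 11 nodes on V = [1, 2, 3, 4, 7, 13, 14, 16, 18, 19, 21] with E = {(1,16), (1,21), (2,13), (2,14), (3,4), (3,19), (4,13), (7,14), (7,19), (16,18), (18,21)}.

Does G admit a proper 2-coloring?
Odd cycle [19, 3, 4, 13, 2, 14, 7] needs 3 colors (χ ≥ 3).
Hence χ(G) ≥ 3 > 2, so no proper 2-coloring exists.

No, G is not 2-colorable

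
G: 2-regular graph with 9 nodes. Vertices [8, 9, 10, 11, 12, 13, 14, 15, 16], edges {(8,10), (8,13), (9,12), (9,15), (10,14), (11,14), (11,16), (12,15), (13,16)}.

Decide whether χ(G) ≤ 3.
Yes, G is 3-colorable

A valid 3-coloring: color 1: [8, 9, 14, 16]; color 2: [10, 11, 13, 15]; color 3: [12].
(χ(G) = 3 ≤ 3.)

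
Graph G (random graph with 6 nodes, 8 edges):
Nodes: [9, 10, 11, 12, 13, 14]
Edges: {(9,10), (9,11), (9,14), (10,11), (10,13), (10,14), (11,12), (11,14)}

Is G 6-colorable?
Yes, G is 6-colorable

A valid 6-coloring: color 1: [10, 12]; color 2: [11, 13]; color 3: [9]; color 4: [14].
(χ(G) = 4 ≤ 6.)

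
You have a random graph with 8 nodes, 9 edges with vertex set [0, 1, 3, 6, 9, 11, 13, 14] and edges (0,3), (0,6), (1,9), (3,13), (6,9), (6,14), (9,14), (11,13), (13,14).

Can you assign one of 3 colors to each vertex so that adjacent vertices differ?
Yes, G is 3-colorable

A valid 3-coloring: color 1: [1, 6, 13]; color 2: [3, 11, 14]; color 3: [0, 9].
(χ(G) = 3 ≤ 3.)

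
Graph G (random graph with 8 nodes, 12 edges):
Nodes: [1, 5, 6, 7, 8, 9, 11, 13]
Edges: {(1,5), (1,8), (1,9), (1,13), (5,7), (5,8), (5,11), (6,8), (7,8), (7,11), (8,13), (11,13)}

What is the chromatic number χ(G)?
χ(G) = 3

Clique number ω(G) = 3 (lower bound: χ ≥ ω).
The clique on [1, 8, 13] has size 3, forcing χ ≥ 3, and the coloring below uses 3 colors, so χ(G) = 3.
A valid 3-coloring: color 1: [8, 9, 11]; color 2: [5, 6, 13]; color 3: [1, 7].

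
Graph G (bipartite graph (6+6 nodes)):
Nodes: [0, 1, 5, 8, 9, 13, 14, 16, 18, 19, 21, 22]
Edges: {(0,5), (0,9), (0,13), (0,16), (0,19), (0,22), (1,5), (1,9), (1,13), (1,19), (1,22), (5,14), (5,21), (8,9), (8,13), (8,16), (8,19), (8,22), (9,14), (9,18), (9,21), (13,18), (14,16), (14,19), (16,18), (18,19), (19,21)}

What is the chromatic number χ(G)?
Clique number ω(G) = 2 (lower bound: χ ≥ ω).
The graph is bipartite (no odd cycle), so 2 colors suffice: χ(G) = 2.
A valid 2-coloring: color 1: [5, 9, 13, 16, 19, 22]; color 2: [0, 1, 8, 14, 18, 21].

χ(G) = 2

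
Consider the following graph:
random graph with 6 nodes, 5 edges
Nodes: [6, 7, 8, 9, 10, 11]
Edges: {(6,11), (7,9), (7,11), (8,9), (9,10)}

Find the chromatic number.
χ(G) = 2

Clique number ω(G) = 2 (lower bound: χ ≥ ω).
The graph is bipartite (no odd cycle), so 2 colors suffice: χ(G) = 2.
A valid 2-coloring: color 1: [9, 11]; color 2: [6, 7, 8, 10].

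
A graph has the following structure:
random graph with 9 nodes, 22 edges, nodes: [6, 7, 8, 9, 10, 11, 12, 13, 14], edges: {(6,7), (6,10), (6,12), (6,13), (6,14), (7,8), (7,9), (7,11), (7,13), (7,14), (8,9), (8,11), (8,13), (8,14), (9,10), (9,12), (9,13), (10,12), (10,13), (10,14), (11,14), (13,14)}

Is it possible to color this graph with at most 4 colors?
A valid 4-coloring: color 1: [7, 10]; color 2: [11, 12, 13]; color 3: [9, 14]; color 4: [6, 8].
(χ(G) = 4 ≤ 4.)

Yes, G is 4-colorable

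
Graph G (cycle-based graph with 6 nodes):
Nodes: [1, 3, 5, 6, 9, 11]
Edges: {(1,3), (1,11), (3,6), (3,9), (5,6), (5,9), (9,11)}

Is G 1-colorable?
No, G is not 1-colorable

Edge (1,11) forces its endpoints to differ, so 1 color is not enough.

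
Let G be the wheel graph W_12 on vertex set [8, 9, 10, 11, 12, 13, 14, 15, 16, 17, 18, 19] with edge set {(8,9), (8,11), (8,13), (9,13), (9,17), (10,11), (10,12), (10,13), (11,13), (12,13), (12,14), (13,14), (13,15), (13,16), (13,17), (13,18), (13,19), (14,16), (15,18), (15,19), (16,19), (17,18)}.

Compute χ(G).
Clique number ω(G) = 3 (lower bound: χ ≥ ω).
Odd cycle [16, 19, 15, 18, 17, 9, 8, 11, 10, 12, 14] needs 3 colors (χ ≥ 3).
Vertex 13 is adjacent to every vertex of [8, 9, 10, 11, 12, 14, 15, 16, 17, 18, 19], which already need 3 colors among themselves, so 13 needs a new color (χ ≥ 4).
The coloring below uses 4 colors, so χ(G) = 4.
A valid 4-coloring: color 1: [13]; color 2: [8, 12, 15, 16, 17]; color 3: [9, 11, 14, 18, 19]; color 4: [10].

χ(G) = 4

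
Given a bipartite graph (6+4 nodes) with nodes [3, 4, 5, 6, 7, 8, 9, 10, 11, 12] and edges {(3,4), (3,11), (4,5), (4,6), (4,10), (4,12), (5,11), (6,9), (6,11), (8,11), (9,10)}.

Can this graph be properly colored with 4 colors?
A valid 4-coloring: color 1: [4, 7, 9, 11]; color 2: [3, 5, 6, 8, 10, 12].
(χ(G) = 2 ≤ 4.)

Yes, G is 4-colorable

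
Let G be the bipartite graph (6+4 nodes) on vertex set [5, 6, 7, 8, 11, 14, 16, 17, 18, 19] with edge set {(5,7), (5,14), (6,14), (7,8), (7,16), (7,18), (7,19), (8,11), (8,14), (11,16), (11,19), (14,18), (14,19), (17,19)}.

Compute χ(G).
Clique number ω(G) = 2 (lower bound: χ ≥ ω).
The graph is bipartite (no odd cycle), so 2 colors suffice: χ(G) = 2.
A valid 2-coloring: color 1: [7, 11, 14, 17]; color 2: [5, 6, 8, 16, 18, 19].

χ(G) = 2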